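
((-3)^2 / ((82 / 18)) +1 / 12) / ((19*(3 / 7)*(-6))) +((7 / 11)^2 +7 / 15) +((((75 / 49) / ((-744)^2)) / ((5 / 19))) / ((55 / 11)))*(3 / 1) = 31810240416967 / 38349176120640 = 0.83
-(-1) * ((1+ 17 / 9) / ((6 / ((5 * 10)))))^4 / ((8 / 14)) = 312385937500 / 531441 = 587809.25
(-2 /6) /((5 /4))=-4 /15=-0.27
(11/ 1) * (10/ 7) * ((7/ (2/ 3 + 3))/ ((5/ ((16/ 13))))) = 96/ 13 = 7.38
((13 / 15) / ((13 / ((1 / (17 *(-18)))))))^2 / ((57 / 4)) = 1 / 300220425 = 0.00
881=881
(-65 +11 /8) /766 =-509 /6128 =-0.08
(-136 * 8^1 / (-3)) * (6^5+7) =8467904 / 3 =2822634.67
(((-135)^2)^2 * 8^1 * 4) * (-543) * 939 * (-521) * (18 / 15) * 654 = 2215884868362327312000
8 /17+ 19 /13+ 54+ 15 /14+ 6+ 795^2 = 1955680283 /3094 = 632088.00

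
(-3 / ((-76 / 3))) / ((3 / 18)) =0.71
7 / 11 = 0.64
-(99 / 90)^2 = -1.21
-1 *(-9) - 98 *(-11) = 1087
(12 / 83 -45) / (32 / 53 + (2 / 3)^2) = -1775871 / 41500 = -42.79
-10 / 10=-1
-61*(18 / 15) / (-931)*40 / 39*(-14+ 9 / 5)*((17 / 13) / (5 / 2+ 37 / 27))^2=-50172416064 / 446727115835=-0.11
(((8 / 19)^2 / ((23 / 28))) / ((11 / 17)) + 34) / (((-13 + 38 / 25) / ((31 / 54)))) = -405039025 / 235913139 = -1.72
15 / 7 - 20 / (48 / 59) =-1885 / 84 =-22.44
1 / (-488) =-1 / 488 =-0.00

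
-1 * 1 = -1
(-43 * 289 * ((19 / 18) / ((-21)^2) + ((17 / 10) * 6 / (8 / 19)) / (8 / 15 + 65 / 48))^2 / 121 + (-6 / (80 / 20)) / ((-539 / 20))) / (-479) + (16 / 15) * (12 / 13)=36.32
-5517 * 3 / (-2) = 16551 / 2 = 8275.50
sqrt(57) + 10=17.55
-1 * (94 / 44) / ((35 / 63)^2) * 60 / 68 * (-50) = 57105 / 187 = 305.37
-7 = -7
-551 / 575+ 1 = 24 / 575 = 0.04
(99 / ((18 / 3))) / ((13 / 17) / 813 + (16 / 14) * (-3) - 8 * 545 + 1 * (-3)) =-3192651 / 844877548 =-0.00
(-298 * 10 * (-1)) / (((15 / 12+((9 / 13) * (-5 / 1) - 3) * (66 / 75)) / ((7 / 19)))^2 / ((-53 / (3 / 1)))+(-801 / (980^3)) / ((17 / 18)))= -363.12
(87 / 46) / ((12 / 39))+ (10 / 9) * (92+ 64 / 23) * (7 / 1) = 1230979 / 1656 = 743.34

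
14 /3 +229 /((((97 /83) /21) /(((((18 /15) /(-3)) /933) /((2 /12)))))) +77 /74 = -163334591 /33485370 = -4.88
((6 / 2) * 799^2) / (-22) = -1915203 / 22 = -87054.68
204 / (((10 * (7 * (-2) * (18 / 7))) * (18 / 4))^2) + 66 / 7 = 14434319 / 1530900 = 9.43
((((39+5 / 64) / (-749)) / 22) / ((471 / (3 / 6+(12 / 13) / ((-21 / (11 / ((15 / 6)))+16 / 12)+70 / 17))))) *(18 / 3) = -0.00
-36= -36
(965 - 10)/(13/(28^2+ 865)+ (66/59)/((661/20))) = 61415430205/2683667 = 22884.89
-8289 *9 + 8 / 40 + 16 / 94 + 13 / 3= -52590389 / 705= -74596.30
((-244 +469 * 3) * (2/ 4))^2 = 1352569/ 4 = 338142.25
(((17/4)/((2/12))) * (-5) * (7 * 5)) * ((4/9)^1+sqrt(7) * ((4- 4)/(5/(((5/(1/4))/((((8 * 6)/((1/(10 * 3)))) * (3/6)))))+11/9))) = -5950/3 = -1983.33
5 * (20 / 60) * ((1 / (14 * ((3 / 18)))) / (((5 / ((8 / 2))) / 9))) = 36 / 7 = 5.14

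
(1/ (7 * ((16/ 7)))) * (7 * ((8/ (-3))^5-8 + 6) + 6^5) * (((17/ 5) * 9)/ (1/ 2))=2816543/ 108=26079.10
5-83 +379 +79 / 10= 3089 / 10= 308.90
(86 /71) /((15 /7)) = 602 /1065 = 0.57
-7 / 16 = -0.44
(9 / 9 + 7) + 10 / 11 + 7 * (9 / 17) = 2359 / 187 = 12.61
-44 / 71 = -0.62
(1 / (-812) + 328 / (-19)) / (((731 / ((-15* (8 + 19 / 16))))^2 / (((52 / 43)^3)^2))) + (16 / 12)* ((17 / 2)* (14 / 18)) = 346528242183114692582 / 50252867748132452253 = 6.90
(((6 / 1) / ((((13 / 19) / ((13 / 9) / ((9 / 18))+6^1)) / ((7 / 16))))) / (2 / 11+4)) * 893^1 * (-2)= -13064590 / 897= -14564.76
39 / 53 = 0.74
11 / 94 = 0.12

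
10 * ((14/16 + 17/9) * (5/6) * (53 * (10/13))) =1318375/1404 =939.01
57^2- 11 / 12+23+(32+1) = 39649 / 12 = 3304.08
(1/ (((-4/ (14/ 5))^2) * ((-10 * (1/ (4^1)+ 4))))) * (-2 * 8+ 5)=539/ 4250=0.13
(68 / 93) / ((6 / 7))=238 / 279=0.85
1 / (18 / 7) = 7 / 18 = 0.39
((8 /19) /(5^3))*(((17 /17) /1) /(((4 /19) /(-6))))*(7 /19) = -84 /2375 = -0.04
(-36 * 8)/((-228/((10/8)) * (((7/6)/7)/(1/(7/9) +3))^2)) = 972000/931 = 1044.04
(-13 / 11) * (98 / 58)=-637 / 319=-2.00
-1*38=-38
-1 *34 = -34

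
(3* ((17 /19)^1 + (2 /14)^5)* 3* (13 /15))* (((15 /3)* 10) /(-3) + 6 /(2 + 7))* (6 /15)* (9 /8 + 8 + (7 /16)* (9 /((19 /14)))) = -81483333984 /151683175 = -537.19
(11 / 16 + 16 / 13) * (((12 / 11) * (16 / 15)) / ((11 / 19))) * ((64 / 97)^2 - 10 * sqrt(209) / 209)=124207104 / 74001785 - 3192 * sqrt(209) / 17303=-0.99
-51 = -51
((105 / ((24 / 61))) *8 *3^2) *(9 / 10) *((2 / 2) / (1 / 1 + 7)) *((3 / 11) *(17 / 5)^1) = 1763937 / 880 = 2004.47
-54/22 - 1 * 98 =-1105/11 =-100.45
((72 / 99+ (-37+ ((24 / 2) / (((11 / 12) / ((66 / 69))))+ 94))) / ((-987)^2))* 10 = 25390 / 35209251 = 0.00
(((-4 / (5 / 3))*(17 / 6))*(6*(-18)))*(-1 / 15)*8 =-9792 / 25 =-391.68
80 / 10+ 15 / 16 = 143 / 16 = 8.94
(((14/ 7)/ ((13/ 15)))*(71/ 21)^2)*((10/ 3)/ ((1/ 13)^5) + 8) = 26738573020/ 819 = 32647830.31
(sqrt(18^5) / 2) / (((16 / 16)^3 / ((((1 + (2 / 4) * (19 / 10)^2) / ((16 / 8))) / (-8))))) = -136323 * sqrt(2) / 1600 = -120.49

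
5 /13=0.38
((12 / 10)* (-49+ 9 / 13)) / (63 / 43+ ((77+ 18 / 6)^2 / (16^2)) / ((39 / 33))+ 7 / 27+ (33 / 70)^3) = -300100852800 / 118980640141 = -2.52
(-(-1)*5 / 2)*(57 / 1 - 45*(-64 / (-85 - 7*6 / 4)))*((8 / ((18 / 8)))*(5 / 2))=341800 / 573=596.51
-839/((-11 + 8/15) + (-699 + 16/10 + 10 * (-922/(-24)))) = 8390/3237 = 2.59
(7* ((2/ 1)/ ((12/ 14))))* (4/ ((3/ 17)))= 3332/ 9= 370.22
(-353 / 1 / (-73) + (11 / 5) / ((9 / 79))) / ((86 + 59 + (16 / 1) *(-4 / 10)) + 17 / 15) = 39661 / 229512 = 0.17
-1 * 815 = -815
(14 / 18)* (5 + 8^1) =91 / 9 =10.11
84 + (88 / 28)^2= 4600 / 49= 93.88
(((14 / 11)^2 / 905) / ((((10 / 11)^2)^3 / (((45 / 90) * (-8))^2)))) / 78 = 717409 / 1102968750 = 0.00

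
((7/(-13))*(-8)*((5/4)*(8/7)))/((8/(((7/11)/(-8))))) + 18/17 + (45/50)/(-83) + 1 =8017617/4035460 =1.99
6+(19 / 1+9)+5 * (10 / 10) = 39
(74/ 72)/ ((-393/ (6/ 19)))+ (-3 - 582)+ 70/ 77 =-287853257/ 492822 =-584.09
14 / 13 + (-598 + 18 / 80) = -310283 / 520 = -596.70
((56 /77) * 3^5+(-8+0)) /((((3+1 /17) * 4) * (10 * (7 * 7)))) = 986 /35035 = 0.03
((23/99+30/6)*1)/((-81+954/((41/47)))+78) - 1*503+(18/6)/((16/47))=-35002249187/70828560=-494.18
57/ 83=0.69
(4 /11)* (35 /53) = 140 /583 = 0.24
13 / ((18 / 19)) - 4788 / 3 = -28481 / 18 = -1582.28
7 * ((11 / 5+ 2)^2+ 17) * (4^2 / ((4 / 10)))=48496 / 5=9699.20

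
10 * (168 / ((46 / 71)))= 59640 / 23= 2593.04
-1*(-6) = 6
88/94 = 44/47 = 0.94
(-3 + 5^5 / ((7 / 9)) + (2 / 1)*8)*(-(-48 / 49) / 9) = 451456 / 1029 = 438.73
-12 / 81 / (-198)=2 / 2673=0.00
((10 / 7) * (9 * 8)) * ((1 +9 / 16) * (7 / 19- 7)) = -20250 / 19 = -1065.79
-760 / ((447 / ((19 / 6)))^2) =-68590 / 1798281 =-0.04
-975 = -975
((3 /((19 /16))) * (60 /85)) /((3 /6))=3.57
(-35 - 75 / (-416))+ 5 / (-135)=-391511 / 11232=-34.86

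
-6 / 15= -2 / 5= -0.40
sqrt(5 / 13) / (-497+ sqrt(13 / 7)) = -0.00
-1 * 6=-6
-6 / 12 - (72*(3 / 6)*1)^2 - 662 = -3917 / 2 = -1958.50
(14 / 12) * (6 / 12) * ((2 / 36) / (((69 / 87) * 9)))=203 / 44712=0.00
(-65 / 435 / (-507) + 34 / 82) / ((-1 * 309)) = -57722 / 42985917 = -0.00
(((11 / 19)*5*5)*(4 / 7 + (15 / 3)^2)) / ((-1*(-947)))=49225 / 125951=0.39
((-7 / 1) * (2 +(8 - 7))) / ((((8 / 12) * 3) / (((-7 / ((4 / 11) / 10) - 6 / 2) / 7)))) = 1173 / 4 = 293.25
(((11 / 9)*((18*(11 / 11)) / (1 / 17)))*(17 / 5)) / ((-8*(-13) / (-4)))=-3179 / 65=-48.91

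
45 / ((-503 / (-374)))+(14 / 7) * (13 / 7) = 130888 / 3521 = 37.17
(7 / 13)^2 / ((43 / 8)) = 392 / 7267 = 0.05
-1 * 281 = -281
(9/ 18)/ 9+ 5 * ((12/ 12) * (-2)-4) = -539/ 18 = -29.94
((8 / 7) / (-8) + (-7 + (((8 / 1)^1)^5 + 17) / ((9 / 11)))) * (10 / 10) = 2523995 / 63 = 40063.41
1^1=1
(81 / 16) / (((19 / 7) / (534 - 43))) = 278397 / 304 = 915.78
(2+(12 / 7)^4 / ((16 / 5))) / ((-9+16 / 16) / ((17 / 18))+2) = -95897 / 132055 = -0.73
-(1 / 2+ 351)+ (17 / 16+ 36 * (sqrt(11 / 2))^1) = -5607 / 16+ 18 * sqrt(22) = -266.01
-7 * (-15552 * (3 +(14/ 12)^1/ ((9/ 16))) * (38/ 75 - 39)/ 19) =-531577536/ 475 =-1119110.60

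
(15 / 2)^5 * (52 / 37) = 9871875 / 296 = 33350.93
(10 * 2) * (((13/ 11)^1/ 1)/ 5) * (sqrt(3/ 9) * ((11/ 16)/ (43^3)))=13 * sqrt(3)/ 954084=0.00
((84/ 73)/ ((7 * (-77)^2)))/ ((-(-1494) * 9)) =2/ 969942897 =0.00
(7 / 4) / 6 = 7 / 24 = 0.29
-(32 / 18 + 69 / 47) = -1373 / 423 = -3.25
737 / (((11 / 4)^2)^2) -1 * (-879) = 1187101 / 1331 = 891.89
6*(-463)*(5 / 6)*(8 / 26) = -9260 / 13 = -712.31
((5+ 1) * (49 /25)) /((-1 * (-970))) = 0.01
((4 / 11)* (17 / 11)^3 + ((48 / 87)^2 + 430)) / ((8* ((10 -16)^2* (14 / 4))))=2657450129 / 6205792824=0.43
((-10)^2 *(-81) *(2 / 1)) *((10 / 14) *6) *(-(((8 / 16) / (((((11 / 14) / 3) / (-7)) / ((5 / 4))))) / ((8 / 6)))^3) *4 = -46520462953125 / 85184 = -546117380.65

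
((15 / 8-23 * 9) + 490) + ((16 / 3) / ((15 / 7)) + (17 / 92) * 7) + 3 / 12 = 2392153 / 8280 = 288.91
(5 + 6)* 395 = 4345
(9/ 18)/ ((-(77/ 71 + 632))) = -71/ 89898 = -0.00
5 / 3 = 1.67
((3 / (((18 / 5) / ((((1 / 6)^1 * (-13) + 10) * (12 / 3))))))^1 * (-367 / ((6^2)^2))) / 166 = -0.04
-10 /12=-0.83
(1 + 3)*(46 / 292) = 0.63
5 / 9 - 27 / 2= -12.94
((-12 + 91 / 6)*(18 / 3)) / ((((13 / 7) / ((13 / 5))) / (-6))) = -798 / 5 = -159.60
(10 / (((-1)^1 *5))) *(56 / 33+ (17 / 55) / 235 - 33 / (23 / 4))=8.08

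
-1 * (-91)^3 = 753571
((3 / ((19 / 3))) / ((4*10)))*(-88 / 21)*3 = -99 / 665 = -0.15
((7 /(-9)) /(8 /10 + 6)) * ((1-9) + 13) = -175 /306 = -0.57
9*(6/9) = 6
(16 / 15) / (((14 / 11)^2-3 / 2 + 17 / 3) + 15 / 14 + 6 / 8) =54208 / 386635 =0.14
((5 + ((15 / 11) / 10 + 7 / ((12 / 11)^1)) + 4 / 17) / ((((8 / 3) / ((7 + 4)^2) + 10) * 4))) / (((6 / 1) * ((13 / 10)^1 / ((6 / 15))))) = 290983 / 19295952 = 0.02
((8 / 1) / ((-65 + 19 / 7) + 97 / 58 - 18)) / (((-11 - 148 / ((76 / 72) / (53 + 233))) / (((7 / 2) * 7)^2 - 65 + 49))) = 12018412 / 8108120207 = 0.00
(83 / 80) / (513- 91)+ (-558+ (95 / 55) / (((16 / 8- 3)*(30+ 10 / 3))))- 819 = -2556905251 / 1856800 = -1377.05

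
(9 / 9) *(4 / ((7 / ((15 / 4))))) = 15 / 7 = 2.14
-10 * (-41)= 410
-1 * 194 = -194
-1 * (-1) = 1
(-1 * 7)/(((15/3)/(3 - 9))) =42/5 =8.40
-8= -8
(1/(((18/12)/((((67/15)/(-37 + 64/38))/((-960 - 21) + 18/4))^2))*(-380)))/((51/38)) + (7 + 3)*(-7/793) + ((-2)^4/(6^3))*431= 31.84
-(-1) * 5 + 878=883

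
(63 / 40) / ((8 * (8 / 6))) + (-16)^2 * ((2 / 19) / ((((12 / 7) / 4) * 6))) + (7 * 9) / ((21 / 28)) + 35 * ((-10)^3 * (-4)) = 30663911999 / 218880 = 140094.63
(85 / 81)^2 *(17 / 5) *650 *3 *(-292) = -4662437000 / 2187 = -2131887.06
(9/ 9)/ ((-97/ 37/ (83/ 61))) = -3071/ 5917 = -0.52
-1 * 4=-4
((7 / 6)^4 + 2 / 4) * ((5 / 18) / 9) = 15245 / 209952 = 0.07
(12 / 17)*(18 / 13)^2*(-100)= -388800 / 2873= -135.33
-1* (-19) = 19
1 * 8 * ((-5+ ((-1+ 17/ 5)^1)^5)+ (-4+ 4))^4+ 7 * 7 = 23662269774448970493033/ 95367431640625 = 248116881.91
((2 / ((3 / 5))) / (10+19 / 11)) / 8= 55 / 1548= 0.04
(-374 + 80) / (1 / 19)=-5586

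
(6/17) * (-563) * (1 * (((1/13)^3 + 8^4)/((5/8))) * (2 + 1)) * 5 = -729559874736/37349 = -19533585.23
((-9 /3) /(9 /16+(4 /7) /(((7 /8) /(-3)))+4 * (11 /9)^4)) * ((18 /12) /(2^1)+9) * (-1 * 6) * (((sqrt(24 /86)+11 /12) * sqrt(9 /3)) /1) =5416446672 * sqrt(43) /1665384883+827512686 * sqrt(3) /38729881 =58.33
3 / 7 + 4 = 31 / 7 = 4.43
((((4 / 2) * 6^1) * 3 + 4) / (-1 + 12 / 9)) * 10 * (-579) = -694800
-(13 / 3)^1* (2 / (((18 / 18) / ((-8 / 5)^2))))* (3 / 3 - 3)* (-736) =-2449408 / 75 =-32658.77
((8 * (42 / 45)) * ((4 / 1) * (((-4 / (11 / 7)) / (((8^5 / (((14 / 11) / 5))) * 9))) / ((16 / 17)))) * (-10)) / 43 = 5831 / 359631360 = 0.00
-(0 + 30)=-30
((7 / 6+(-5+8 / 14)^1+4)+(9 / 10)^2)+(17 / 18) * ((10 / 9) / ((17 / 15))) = 46759 / 18900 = 2.47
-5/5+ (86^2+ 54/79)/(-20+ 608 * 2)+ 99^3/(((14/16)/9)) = 143495653055/14378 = 9980223.47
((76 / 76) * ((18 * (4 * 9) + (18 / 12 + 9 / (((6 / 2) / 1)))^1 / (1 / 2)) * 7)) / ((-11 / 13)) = -59787 / 11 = -5435.18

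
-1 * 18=-18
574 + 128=702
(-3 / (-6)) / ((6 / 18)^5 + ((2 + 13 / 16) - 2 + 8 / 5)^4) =4976640000 / 337200544243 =0.01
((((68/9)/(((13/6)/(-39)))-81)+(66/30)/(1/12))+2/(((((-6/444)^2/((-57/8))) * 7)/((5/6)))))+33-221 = -676777/70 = -9668.24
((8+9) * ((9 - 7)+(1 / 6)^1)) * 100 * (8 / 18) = 44200 / 27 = 1637.04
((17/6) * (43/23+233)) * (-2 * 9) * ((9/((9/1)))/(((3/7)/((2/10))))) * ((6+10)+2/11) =-114425164/1265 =-90454.68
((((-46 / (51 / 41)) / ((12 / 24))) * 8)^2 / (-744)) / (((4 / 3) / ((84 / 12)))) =-199191776 / 80631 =-2470.41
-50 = -50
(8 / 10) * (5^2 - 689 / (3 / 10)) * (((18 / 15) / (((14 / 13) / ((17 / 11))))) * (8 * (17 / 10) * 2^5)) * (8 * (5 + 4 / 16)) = -15731069952 / 275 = -57203890.73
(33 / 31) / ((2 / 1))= 33 / 62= 0.53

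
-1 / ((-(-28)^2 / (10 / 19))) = 5 / 7448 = 0.00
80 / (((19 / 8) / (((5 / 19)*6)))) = 19200 / 361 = 53.19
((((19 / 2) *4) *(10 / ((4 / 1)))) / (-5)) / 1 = -19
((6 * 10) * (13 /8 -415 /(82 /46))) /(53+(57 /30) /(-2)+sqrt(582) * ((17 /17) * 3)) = 1315598450 /4608031 -75827000 * sqrt(582) /4608031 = -111.48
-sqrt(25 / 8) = -5*sqrt(2) / 4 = -1.77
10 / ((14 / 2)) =1.43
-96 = -96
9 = 9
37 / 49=0.76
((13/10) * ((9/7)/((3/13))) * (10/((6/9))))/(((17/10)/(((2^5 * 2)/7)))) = 486720/833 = 584.30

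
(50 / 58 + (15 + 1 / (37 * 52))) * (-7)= -6195483 / 55796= -111.04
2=2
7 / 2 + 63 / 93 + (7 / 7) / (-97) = 25061 / 6014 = 4.17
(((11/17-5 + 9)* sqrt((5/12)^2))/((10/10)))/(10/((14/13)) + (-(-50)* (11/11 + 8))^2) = 553/57836652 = 0.00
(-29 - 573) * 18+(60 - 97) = -10873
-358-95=-453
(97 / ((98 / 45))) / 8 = 4365 / 784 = 5.57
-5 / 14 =-0.36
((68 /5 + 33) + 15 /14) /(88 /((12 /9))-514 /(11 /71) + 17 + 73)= -36707 /2434460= -0.02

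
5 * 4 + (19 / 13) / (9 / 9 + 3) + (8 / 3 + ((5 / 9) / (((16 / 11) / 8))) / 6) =8263 / 351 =23.54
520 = 520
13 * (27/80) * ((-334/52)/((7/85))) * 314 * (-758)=81447918.91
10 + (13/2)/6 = 133/12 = 11.08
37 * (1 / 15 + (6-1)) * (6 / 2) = 2812 / 5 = 562.40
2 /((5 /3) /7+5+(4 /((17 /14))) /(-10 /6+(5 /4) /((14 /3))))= 83895 /120941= 0.69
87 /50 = 1.74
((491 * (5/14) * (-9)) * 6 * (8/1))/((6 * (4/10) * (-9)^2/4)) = -98200/63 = -1558.73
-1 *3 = -3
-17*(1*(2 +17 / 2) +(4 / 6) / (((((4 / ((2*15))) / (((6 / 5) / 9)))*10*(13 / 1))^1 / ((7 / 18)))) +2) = -372997 / 1755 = -212.53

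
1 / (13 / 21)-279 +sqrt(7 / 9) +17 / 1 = -3385 / 13 +sqrt(7) / 3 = -259.50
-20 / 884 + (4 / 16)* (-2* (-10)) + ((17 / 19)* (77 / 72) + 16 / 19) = 2048681 / 302328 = 6.78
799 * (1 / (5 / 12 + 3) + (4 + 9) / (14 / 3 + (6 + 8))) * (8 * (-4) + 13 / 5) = -38105109 / 1640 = -23234.82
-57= -57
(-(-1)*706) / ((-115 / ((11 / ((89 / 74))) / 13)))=-574684 / 133055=-4.32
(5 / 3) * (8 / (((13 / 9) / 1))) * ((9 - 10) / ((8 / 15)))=-225 / 13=-17.31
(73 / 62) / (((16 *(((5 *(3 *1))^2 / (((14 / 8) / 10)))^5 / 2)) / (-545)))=-133733299 / 5857660800000000000000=-0.00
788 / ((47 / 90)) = 70920 / 47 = 1508.94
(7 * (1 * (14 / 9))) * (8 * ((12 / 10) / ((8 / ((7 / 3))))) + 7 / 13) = 21266 / 585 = 36.35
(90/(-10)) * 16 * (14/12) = -168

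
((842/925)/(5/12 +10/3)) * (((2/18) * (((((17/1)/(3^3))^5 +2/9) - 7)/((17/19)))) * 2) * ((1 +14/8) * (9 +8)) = -33729297102776/1791819761625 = -18.82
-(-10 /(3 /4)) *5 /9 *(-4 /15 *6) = -320 /27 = -11.85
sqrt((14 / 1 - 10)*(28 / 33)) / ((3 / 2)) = 8*sqrt(231) / 99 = 1.23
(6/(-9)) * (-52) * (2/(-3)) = -208/9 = -23.11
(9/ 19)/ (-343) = -9/ 6517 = -0.00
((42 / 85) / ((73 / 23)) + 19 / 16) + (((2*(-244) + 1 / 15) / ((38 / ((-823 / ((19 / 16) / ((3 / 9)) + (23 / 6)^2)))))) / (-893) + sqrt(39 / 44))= 615561338833 / 885701561008 + sqrt(429) / 22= 1.64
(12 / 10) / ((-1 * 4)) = -3 / 10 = -0.30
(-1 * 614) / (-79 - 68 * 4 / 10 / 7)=21490 / 2901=7.41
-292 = -292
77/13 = 5.92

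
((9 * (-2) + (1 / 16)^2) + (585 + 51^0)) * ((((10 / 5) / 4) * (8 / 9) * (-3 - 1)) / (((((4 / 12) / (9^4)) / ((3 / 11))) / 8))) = -86729859 / 2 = -43364929.50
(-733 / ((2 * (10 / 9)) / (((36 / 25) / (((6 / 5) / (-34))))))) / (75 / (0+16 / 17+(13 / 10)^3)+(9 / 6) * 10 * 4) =5983037001 / 37299500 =160.41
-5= -5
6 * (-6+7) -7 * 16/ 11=-46/ 11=-4.18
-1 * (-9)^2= -81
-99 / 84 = -33 / 28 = -1.18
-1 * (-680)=680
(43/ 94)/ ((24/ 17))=731/ 2256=0.32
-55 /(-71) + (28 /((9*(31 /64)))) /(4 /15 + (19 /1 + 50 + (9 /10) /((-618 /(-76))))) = 153447775 /176940591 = 0.87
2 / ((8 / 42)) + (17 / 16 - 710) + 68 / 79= -881737 / 1264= -697.58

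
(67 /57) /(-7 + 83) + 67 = 290311 /4332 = 67.02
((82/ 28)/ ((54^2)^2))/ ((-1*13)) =-41/ 1547556192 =-0.00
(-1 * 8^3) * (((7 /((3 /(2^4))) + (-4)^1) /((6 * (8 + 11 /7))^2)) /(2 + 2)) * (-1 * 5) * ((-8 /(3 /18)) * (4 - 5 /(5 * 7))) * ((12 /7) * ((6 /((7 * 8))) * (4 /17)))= -27648000 /534191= -51.76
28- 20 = 8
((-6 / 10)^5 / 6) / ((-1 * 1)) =81 / 6250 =0.01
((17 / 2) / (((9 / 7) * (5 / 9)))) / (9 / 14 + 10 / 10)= 833 / 115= 7.24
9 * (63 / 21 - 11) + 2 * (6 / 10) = -354 / 5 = -70.80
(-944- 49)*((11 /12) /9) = -3641 /36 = -101.14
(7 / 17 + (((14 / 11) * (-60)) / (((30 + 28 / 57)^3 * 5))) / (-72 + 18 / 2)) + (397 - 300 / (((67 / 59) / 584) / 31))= -39319922629060279443 / 8221967174861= -4782301.10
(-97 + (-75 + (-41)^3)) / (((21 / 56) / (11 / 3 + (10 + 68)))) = -15046920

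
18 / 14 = 9 / 7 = 1.29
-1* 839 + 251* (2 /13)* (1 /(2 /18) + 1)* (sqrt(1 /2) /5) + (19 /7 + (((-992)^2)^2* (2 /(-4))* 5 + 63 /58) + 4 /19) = -18675246029752465 /7714 + 502* sqrt(2) /13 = -2420954891020.38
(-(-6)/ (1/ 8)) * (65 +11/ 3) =3296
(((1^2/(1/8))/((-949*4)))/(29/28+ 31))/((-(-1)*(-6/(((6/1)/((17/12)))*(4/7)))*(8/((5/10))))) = 8/4823767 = 0.00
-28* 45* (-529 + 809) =-352800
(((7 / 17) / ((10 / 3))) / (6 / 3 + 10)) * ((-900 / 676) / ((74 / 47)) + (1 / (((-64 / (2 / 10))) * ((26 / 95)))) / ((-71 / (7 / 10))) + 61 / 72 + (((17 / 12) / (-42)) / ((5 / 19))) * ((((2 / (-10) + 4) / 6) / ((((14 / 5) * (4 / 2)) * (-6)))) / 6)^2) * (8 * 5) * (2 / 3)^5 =71182718148359 / 754706446805525760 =0.00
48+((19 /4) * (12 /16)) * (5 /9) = 2399 /48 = 49.98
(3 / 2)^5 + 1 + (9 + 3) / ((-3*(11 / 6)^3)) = 338377 / 42592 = 7.94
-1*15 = -15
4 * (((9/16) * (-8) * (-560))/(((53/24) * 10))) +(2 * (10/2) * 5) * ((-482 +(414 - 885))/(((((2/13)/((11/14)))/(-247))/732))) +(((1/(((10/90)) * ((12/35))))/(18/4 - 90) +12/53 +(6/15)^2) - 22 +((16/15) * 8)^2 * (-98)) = 139568979684600517/3172050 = 43999615291.25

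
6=6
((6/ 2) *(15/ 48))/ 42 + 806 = 180549/ 224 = 806.02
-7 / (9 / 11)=-77 / 9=-8.56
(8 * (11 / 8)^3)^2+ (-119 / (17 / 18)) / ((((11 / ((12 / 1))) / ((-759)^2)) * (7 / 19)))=-880353900503 / 4096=-214930151.49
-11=-11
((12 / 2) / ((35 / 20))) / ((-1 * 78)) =-4 / 91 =-0.04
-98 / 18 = -49 / 9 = -5.44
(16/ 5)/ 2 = 8/ 5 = 1.60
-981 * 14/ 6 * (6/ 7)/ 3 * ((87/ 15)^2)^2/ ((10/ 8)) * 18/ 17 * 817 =-27209733793776/ 53125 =-512183224.35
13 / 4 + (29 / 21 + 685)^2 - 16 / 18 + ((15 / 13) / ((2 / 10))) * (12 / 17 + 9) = 183685592029 / 389844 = 471177.17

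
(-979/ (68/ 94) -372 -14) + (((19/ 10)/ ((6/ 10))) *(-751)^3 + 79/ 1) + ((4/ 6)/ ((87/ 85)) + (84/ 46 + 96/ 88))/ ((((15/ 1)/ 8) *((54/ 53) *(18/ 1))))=-5488203187317124829/ 4091734845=-1341290038.39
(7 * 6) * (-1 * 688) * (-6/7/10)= 12384/5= 2476.80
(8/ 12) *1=2/ 3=0.67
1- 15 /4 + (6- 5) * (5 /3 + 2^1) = 11 /12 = 0.92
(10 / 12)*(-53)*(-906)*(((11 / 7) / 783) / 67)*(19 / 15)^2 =31779913 / 16525215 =1.92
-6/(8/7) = -5.25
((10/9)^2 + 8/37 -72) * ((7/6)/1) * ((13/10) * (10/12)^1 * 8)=-19240676/26973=-713.33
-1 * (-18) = 18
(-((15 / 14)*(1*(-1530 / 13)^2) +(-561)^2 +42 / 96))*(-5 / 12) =31189776845 / 227136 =137317.63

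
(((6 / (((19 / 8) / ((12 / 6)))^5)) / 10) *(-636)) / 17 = -2000683008 / 210468415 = -9.51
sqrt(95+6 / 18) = sqrt(858) / 3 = 9.76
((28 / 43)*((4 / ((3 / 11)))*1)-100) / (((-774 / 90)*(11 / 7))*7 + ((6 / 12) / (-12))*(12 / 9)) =350040 / 366317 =0.96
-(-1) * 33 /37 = 33 /37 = 0.89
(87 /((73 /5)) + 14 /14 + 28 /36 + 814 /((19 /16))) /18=8653345 /224694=38.51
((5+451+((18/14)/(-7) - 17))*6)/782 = 64506/19159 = 3.37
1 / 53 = 0.02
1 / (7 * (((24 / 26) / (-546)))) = -169 / 2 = -84.50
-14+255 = 241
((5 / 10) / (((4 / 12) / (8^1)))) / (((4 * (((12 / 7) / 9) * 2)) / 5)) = 315 / 8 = 39.38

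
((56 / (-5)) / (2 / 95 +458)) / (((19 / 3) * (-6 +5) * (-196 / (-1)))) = 1 / 50764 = 0.00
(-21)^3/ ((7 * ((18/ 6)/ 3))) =-1323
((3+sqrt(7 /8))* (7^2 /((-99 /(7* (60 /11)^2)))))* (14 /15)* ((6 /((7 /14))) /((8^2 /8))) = -567.93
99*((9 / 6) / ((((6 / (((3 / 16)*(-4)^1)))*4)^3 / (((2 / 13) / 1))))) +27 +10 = 15761111 / 425984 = 37.00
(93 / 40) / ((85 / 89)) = 8277 / 3400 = 2.43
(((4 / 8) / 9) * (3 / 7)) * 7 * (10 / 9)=5 / 27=0.19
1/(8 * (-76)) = -1/608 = -0.00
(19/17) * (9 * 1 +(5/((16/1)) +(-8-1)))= 95/272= 0.35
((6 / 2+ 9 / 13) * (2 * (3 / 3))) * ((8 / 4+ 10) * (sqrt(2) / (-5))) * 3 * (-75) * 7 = 362880 * sqrt(2) / 13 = 39476.14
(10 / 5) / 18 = 1 / 9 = 0.11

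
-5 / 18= -0.28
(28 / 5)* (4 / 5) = 112 / 25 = 4.48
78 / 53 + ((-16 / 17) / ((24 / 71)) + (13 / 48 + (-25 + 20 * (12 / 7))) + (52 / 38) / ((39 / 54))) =58317461 / 5751984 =10.14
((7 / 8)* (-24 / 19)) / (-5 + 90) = -21 / 1615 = -0.01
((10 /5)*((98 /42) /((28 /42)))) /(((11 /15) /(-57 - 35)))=-9660 /11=-878.18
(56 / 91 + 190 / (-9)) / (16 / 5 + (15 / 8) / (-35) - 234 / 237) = -53043760 / 5587803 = -9.49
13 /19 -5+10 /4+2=7 /38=0.18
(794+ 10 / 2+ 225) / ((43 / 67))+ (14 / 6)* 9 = 69511 / 43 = 1616.53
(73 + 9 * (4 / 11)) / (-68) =-839 / 748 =-1.12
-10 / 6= -5 / 3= -1.67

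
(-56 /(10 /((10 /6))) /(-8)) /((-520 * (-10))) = 7 /31200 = 0.00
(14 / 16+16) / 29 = 135 / 232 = 0.58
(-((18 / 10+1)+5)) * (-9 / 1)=351 / 5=70.20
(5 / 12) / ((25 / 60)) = 1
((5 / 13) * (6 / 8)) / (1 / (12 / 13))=45 / 169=0.27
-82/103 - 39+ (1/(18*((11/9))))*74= -36.43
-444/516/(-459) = 37/19737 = 0.00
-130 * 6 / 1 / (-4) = 195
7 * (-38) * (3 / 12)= -133 / 2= -66.50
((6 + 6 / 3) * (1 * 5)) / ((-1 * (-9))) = 40 / 9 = 4.44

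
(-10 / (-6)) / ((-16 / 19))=-95 / 48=-1.98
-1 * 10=-10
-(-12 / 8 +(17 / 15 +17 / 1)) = -499 / 30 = -16.63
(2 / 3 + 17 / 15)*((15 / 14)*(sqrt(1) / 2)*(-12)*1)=-81 / 7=-11.57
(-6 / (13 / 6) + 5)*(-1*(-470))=13630 / 13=1048.46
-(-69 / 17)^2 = -4761 / 289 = -16.47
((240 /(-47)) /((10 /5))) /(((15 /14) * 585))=-112 /27495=-0.00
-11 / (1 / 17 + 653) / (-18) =187 / 199836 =0.00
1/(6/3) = 1/2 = 0.50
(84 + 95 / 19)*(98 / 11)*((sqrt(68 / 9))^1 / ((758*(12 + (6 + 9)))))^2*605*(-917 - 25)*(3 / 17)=-1.44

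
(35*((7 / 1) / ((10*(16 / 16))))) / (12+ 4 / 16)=2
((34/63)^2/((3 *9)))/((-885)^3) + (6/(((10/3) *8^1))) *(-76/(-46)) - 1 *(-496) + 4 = 3419442265141153873/6833803745758500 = 500.37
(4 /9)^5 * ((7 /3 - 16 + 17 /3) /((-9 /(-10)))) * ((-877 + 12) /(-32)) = -2214400 /531441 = -4.17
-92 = -92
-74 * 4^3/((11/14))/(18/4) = -132608/99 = -1339.47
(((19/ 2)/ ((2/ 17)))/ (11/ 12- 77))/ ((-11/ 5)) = 4845/ 10043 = 0.48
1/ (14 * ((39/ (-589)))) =-589/ 546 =-1.08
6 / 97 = 0.06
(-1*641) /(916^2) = -641 /839056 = -0.00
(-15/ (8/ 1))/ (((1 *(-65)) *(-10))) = -3/ 1040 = -0.00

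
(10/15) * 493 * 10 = 9860/3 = 3286.67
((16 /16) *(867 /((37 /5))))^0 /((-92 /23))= -1 /4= -0.25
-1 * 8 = -8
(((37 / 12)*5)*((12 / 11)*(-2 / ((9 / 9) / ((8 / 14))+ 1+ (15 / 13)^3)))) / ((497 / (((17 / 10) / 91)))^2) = -278018 / 25074517168085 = -0.00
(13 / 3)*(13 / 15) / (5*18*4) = 169 / 16200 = 0.01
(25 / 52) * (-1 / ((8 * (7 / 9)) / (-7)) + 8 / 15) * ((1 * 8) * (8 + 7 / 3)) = 30845 / 468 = 65.91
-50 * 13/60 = -65/6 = -10.83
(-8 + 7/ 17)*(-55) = 7095/ 17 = 417.35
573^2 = 328329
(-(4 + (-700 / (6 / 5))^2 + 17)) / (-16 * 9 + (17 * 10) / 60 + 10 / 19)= 116382182 / 48099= 2419.64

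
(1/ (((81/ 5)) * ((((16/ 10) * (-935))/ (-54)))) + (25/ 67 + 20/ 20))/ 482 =0.00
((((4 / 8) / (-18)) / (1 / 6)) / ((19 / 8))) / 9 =-4 / 513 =-0.01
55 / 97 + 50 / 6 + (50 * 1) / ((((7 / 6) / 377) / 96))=3159579730 / 2037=1551094.61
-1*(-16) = 16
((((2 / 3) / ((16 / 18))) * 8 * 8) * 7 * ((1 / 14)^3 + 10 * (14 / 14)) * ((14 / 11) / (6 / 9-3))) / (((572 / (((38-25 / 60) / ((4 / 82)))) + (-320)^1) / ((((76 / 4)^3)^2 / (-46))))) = -19531327504462209 / 3326561392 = -5871326.33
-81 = -81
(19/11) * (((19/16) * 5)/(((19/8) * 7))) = 95/154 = 0.62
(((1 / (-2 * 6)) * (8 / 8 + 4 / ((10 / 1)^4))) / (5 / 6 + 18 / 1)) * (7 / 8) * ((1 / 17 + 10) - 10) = -17507 / 76840000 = -0.00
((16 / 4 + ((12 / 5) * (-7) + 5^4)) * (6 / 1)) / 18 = 204.07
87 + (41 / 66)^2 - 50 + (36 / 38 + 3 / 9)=3200203 / 82764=38.67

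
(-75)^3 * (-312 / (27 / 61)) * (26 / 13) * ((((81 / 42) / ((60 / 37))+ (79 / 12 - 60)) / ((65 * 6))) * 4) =-6690327500 / 21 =-318587023.81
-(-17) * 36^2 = 22032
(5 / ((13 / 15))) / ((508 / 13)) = 75 / 508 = 0.15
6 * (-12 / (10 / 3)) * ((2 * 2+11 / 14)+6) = -8154 / 35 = -232.97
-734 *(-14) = 10276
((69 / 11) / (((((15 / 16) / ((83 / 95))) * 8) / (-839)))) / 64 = -1601651 / 167200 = -9.58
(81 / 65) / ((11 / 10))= 162 / 143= 1.13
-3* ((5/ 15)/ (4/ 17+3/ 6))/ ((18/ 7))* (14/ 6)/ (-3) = 833/ 2025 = 0.41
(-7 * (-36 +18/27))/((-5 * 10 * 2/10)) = -371/15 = -24.73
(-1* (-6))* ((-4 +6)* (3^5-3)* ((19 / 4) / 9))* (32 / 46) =24320 / 23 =1057.39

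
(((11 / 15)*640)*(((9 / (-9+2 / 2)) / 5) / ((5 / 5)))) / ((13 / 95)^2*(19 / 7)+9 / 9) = -175560 / 1747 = -100.49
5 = 5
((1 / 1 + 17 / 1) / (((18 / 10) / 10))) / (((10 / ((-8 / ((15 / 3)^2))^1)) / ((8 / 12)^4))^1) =-256 / 405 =-0.63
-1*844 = -844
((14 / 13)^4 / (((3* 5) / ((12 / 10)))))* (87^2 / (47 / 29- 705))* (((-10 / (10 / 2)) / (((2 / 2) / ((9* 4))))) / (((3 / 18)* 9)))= 57821831424 / 1040334425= 55.58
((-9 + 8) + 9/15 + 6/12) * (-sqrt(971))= -sqrt(971)/10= -3.12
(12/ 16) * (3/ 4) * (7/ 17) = 63/ 272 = 0.23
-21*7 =-147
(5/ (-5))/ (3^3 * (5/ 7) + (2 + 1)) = -7/ 156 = -0.04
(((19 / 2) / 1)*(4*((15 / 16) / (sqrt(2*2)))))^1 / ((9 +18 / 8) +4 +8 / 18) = 513 / 452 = 1.13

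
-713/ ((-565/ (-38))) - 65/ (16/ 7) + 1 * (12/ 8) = -677019/ 9040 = -74.89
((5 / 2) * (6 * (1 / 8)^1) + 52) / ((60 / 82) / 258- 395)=-759853 / 5571040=-0.14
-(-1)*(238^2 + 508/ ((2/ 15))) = 60454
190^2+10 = 36110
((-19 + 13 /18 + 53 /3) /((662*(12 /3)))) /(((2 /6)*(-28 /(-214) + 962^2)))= -1177 /1573269829536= -0.00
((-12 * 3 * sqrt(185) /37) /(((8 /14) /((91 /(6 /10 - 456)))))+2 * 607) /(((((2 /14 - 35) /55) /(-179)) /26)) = 259402325 * sqrt(185) /103822+543808265 /61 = 8948873.26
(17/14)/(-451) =-17/6314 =-0.00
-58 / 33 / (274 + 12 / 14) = -203 / 31746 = -0.01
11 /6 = 1.83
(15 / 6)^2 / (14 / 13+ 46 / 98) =3185 / 788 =4.04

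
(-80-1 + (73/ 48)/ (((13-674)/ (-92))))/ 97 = -640813/ 769404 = -0.83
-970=-970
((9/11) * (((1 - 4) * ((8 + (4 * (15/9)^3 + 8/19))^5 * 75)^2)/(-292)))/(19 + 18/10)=24818782535914467768701411401000000000000000/54228335602896142401153946077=457671847383584.18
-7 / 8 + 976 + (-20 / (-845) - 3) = 1314345 / 1352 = 972.15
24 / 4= 6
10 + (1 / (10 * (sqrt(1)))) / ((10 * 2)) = 2001 / 200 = 10.00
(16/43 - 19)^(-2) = 1849/641601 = 0.00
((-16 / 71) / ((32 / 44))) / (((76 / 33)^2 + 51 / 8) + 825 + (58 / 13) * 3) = -2491632 / 6835510729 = -0.00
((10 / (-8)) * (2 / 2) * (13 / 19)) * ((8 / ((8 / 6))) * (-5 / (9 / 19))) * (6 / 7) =325 / 7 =46.43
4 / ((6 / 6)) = 4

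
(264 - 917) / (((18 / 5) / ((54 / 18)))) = -3265 / 6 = -544.17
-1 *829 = -829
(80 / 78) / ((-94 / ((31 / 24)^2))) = -4805 / 263952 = -0.02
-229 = -229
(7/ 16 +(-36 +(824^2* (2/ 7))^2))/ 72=522685270.00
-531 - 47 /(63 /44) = -35521 /63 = -563.83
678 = 678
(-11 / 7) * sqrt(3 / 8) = -11 * sqrt(6) / 28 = -0.96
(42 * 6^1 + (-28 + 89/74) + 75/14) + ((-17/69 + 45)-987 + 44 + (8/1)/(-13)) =-155261906/232323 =-668.30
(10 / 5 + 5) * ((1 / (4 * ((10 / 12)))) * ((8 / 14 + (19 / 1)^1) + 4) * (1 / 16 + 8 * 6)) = 76131 / 32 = 2379.09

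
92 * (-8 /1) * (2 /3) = -1472 /3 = -490.67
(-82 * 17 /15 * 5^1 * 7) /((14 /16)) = -11152 /3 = -3717.33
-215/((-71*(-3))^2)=-215/45369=-0.00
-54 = -54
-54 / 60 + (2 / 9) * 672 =4453 / 30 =148.43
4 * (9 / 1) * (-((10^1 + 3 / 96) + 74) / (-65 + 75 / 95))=459819 / 9760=47.11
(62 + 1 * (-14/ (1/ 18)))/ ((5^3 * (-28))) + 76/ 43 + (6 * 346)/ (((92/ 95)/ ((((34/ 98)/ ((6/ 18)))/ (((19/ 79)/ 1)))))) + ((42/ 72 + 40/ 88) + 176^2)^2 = 20256491021040641069/ 21109611600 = 959586154.63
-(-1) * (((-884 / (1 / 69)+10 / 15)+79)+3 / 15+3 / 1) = -913697 / 15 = -60913.13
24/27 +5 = 53/9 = 5.89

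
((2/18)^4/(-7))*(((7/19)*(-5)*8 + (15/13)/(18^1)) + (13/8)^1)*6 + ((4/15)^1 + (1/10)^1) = 83575841/226879380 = 0.37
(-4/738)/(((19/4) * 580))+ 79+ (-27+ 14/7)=54896128/1016595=54.00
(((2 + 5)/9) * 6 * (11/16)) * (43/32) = 3311/768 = 4.31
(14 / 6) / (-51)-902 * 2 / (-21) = 91955 / 1071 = 85.86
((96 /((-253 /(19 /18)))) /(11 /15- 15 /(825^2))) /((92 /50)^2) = -32656250 /202422379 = -0.16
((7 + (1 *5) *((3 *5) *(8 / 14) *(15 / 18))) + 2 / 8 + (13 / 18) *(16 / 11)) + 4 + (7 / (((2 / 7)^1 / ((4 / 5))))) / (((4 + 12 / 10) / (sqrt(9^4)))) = 12732329 / 36036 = 353.32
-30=-30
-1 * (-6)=6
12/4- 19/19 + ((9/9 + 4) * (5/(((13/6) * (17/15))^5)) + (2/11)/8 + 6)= 192590976680653/23196050464444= 8.30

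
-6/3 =-2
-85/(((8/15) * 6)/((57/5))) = -4845/16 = -302.81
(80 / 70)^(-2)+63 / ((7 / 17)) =9841 / 64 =153.77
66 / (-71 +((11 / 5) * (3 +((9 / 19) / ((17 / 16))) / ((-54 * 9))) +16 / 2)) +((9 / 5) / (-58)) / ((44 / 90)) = -387145089 / 313820716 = -1.23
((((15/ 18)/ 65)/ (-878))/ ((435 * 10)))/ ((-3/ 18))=1/ 49650900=0.00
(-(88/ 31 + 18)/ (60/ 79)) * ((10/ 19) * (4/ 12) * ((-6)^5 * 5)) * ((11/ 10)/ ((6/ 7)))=7445592/ 31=240180.39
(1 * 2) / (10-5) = 2 / 5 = 0.40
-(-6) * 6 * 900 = 32400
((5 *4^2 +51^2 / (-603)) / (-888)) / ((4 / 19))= -96349 / 237984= -0.40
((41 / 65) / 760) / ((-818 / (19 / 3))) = -41 / 6380400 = -0.00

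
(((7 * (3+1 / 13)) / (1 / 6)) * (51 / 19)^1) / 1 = 85680 / 247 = 346.88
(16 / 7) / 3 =16 / 21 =0.76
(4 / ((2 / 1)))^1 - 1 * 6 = -4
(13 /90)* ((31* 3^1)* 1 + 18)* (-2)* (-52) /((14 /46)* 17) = 322.28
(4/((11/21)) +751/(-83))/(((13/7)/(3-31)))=252644/11869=21.29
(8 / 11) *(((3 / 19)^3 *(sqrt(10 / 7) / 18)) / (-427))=-12 *sqrt(70) / 225517061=-0.00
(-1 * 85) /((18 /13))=-1105 /18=-61.39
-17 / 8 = -2.12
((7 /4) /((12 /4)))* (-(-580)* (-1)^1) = -1015 /3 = -338.33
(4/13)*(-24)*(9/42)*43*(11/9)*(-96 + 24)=544896/91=5987.87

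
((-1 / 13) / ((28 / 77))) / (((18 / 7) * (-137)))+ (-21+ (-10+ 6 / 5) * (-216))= 1205252953 / 641160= 1879.80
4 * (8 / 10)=16 / 5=3.20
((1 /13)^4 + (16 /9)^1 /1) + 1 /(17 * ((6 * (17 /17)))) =15623173 /8739666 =1.79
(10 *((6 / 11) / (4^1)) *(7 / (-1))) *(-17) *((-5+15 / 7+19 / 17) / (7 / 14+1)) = -2070 / 11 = -188.18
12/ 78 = 2/ 13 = 0.15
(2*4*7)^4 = 9834496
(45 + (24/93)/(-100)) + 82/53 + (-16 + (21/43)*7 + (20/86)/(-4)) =119767909/3532450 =33.91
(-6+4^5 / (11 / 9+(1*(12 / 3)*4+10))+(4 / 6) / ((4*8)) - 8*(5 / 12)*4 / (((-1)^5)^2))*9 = 645759 / 3920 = 164.73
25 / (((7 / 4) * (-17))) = -0.84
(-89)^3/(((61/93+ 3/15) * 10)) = -65562117/796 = -82364.47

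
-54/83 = -0.65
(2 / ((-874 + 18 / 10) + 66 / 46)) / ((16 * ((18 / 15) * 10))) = -115 / 9613248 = -0.00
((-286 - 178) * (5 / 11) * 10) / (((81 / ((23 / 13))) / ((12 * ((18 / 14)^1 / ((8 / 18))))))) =-1600800 / 1001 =-1599.20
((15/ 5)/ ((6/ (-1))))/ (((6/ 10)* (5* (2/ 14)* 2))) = -7/ 12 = -0.58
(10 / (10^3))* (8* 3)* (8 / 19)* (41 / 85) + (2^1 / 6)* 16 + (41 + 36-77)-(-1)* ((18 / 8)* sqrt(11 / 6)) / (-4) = 651904 / 121125-3* sqrt(66) / 32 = 4.62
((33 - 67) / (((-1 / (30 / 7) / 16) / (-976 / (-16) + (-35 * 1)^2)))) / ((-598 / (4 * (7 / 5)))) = -8395008 / 299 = -28076.95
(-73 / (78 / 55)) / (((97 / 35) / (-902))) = 63376775 / 3783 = 16753.05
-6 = -6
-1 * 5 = -5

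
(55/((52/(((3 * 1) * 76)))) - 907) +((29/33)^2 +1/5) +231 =-30711763/70785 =-433.87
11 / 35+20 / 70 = 3 / 5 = 0.60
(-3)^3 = -27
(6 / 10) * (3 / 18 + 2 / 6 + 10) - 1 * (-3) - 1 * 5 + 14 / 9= 527 / 90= 5.86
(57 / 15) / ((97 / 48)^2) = 43776 / 47045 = 0.93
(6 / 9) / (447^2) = 2 / 599427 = 0.00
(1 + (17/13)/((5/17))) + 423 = 27849/65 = 428.45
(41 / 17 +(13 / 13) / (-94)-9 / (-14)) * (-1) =-17025 / 5593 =-3.04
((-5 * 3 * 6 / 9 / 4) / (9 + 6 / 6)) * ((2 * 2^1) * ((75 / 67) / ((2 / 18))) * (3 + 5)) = -5400 / 67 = -80.60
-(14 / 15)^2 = -196 / 225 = -0.87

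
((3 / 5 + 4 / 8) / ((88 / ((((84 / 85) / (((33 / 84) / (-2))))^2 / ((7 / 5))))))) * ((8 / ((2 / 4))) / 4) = 790272 / 874225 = 0.90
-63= -63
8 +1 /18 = 145 /18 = 8.06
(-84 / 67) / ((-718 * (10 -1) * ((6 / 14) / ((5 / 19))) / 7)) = 3430 / 4113063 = 0.00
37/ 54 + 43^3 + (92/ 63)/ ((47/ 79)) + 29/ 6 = 706331506/ 8883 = 79514.97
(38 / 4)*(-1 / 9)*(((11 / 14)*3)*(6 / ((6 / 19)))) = -3971 / 84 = -47.27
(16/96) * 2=0.33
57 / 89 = 0.64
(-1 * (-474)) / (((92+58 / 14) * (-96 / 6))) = -1659 / 5384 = -0.31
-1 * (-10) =10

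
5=5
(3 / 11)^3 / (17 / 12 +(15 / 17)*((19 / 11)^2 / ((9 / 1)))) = 1836 / 154693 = 0.01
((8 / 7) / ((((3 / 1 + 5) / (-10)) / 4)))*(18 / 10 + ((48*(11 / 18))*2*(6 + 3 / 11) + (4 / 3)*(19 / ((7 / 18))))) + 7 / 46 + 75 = -5432671 / 2254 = -2410.24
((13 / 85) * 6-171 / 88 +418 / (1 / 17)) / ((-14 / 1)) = -507.50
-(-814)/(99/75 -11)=-925/11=-84.09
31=31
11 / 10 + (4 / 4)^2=21 / 10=2.10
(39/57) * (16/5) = 208/95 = 2.19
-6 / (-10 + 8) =3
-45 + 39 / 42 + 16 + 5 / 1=-323 / 14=-23.07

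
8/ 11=0.73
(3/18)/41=1/246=0.00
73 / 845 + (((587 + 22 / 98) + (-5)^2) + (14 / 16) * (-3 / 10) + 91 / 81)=613.17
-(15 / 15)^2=-1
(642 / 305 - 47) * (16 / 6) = -109544 / 915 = -119.72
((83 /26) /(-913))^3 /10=-1 /233936560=-0.00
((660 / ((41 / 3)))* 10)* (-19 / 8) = -47025 / 41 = -1146.95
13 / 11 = 1.18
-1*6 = -6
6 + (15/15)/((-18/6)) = 17/3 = 5.67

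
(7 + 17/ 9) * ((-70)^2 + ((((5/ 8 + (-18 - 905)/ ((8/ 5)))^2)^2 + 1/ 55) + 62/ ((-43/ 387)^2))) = 517517681828797/ 528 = 980147124675.75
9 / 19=0.47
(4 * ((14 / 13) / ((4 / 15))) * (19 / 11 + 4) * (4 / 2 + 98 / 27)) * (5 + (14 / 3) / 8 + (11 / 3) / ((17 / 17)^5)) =688940 / 143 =4817.76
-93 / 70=-1.33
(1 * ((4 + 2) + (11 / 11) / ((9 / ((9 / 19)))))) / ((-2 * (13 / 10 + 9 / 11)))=-6325 / 4427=-1.43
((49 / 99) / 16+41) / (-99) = -64993 / 156816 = -0.41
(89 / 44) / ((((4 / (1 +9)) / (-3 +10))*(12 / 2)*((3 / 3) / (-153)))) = -902.64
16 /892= 4 /223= 0.02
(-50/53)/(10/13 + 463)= -650/319537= -0.00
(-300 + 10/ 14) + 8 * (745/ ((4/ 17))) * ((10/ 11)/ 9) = 1565695/ 693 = 2259.30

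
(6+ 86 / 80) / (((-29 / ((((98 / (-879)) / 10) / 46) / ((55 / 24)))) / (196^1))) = 1358966 / 268717625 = 0.01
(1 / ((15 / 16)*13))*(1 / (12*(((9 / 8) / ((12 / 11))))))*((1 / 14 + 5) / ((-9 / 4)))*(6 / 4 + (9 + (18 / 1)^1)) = -172672 / 405405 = -0.43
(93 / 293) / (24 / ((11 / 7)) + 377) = 1023 / 1264295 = 0.00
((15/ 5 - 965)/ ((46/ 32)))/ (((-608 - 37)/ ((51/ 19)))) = 261664/ 93955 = 2.78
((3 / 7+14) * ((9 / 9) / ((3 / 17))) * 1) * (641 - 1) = 1098880 / 21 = 52327.62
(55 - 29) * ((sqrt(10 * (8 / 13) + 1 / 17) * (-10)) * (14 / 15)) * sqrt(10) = -56 * sqrt(3034330) / 51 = -1912.71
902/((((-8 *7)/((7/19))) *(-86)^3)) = 451/48340256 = 0.00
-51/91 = -0.56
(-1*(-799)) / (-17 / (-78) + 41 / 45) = 934830 / 1321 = 707.67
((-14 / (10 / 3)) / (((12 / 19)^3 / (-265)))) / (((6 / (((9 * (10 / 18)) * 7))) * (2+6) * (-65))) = -17812823 / 359424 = -49.56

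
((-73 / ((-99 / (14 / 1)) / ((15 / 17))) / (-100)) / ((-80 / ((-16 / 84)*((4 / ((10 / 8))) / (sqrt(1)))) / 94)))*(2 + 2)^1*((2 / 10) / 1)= -54896 / 1051875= -0.05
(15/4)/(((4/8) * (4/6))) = 45/4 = 11.25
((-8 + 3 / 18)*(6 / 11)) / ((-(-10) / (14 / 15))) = -329 / 825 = -0.40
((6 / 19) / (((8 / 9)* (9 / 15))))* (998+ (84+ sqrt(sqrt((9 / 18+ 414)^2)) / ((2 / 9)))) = 405* sqrt(1658) / 304+ 24345 / 38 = 694.90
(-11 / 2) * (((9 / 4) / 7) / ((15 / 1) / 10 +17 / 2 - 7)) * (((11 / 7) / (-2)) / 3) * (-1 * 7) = -121 / 112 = -1.08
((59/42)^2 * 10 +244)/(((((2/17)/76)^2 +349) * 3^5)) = 48536563354/15607571350455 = 0.00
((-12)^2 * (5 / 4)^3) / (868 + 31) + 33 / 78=34403 / 46748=0.74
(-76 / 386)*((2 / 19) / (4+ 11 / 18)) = -72 / 16019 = -0.00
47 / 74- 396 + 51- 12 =-26371 / 74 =-356.36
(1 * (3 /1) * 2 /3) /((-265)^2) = 2 /70225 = 0.00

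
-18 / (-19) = 0.95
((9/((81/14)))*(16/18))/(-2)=-56/81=-0.69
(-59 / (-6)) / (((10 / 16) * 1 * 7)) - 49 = -4909 / 105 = -46.75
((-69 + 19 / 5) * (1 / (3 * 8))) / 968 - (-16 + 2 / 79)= 15.97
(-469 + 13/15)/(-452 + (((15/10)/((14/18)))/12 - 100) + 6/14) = 393232/463185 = 0.85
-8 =-8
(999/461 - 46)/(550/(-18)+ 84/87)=5274027/3560303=1.48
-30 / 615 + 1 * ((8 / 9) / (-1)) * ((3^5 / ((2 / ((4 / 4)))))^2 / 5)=-538012 / 205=-2624.45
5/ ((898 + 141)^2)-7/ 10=-7556597/ 10795210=-0.70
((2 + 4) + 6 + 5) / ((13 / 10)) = 170 / 13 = 13.08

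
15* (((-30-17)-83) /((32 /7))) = -6825 /16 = -426.56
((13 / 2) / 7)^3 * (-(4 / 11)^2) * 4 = -17576 / 41503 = -0.42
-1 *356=-356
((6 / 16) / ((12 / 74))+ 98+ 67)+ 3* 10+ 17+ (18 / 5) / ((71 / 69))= 1237167 / 5680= 217.81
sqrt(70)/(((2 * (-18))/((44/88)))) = -0.12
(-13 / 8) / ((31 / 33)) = -429 / 248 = -1.73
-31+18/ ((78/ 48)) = -259/ 13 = -19.92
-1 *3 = -3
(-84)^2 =7056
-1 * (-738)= 738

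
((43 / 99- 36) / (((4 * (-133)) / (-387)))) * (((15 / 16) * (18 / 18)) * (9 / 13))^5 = -2.98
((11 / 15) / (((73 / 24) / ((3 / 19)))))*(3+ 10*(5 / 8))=2442 / 6935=0.35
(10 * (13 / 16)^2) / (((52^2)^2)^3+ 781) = 845 / 50032256830240024790656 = 0.00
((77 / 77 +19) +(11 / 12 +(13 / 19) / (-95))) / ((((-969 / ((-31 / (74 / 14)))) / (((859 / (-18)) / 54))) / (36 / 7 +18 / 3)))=-1.25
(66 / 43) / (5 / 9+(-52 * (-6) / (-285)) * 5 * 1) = -11286 / 36163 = -0.31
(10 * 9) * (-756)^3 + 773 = -38887308667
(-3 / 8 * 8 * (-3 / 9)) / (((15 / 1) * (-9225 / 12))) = -4 / 46125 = -0.00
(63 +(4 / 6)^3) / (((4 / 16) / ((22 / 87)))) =64.02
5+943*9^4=6187028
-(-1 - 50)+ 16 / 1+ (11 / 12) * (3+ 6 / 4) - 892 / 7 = -3153 / 56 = -56.30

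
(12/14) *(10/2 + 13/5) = 228/35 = 6.51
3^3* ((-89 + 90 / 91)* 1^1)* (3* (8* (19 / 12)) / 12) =-1369539 / 182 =-7524.94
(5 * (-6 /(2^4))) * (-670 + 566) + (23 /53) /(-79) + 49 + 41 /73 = 74748832 /305651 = 244.56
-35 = -35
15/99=5/33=0.15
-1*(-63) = 63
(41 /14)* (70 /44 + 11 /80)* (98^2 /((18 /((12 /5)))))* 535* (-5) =-762903687 /44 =-17338720.16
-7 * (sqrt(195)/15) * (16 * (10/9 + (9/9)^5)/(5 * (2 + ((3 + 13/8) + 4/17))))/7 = -41344 * sqrt(195)/629775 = -0.92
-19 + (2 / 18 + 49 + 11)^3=158326570 / 729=217183.22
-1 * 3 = -3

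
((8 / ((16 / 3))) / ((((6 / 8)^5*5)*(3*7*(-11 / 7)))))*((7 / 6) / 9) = -1792 / 360855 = -0.00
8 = 8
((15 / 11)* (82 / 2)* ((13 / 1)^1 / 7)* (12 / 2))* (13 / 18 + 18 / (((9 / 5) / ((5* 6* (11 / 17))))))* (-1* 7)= -849678.96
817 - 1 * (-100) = 917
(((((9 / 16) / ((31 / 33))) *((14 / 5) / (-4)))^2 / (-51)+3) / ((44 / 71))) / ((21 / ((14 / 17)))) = 29660033521 / 156416972800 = 0.19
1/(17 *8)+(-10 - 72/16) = -1971/136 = -14.49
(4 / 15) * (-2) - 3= -53 / 15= -3.53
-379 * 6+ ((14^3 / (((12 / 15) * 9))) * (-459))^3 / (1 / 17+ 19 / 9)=-204750196822693992 / 83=-2466869841237277.01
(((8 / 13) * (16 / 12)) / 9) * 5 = 160 / 351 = 0.46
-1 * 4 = -4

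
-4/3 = -1.33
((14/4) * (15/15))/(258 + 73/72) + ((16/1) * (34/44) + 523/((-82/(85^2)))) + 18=-46051.03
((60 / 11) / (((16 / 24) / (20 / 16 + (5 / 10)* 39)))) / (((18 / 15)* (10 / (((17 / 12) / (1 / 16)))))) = 7055 / 22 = 320.68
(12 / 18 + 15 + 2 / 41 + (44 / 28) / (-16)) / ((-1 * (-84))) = 215143 / 1157184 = 0.19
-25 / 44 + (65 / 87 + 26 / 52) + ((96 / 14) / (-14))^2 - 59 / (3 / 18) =-3245178785 / 9191028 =-353.08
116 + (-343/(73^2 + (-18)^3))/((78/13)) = 350431/3018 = 116.11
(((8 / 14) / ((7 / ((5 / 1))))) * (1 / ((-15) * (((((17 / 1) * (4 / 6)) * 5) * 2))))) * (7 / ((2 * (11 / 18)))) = -9 / 6545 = -0.00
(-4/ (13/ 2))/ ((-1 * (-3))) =-8/ 39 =-0.21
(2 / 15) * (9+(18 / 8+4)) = 61 / 30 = 2.03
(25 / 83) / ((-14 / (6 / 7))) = -75 / 4067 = -0.02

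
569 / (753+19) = 0.74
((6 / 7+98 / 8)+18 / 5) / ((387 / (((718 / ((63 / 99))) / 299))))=9236711 / 56699370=0.16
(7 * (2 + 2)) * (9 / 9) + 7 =35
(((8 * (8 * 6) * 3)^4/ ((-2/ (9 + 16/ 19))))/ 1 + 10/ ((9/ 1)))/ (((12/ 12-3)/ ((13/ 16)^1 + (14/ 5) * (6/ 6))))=214156807344460993/ 13680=15654737378981.07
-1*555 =-555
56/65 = 0.86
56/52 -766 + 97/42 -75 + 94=-406013/546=-743.61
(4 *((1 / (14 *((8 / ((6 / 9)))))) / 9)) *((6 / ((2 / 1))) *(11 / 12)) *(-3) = -11 / 504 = -0.02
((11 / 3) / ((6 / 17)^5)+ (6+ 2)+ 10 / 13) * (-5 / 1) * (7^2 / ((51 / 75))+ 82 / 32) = -20875357230355 / 82487808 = -253072.03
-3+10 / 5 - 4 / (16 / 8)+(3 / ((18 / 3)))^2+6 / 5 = -31 / 20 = -1.55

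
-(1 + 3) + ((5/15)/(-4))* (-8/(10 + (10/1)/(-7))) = -353/90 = -3.92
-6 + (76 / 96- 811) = -19589 / 24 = -816.21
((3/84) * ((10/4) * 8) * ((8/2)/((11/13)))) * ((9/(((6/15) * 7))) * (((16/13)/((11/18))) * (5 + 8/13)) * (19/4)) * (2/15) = 5991840/77077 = 77.74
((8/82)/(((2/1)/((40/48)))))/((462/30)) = 25/9471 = 0.00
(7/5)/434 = 1/310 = 0.00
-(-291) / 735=97 / 245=0.40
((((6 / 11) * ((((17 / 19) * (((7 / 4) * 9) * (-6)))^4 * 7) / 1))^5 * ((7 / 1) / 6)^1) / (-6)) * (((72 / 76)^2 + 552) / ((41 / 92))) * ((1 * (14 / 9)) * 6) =-116939970199382695473667123992646503608562562901901154955565241050863082396175269699 / 183508614286175387866081421277862811648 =-637245126907333211699755800000000000000000000.00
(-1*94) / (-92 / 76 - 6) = 1786 / 137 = 13.04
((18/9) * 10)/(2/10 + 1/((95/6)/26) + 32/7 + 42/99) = 87780/30011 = 2.92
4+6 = 10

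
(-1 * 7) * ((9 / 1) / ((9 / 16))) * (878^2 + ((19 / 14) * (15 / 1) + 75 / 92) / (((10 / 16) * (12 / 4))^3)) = -49645136448 / 575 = -86339367.74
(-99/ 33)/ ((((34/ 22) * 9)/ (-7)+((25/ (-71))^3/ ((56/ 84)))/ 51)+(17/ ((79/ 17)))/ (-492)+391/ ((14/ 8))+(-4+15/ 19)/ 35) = -5189813444512620/ 382906355635544789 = -0.01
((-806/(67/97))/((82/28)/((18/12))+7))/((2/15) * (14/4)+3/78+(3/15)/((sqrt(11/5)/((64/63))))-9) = 5593753226880 * sqrt(55)/167623100006711+2572665940980135/167623100006711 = 15.60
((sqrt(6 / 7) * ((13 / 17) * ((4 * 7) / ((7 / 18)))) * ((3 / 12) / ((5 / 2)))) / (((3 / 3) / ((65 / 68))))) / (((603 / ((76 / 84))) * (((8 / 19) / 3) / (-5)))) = -305045 * sqrt(42) / 7590296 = -0.26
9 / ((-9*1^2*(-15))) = 1 / 15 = 0.07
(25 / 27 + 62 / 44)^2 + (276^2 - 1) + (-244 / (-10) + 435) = 135206494637 / 1764180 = 76639.85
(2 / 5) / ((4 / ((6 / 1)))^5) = 243 / 80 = 3.04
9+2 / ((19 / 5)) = 181 / 19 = 9.53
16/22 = 0.73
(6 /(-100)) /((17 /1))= -3 /850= -0.00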